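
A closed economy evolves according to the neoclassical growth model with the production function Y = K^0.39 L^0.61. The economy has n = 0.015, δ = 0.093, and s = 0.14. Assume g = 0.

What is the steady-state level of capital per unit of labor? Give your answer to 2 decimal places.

At the steady state, Δk = 0, so s·k^α = (n + δ)·k.
Rearranging, k^(1−α) = s / (n + δ).
k^0.61 = 0.14 / (0.015 + 0.093) = 0.14 / 0.108 = 1.2963
k* = 1.2963^(1/0.61) ≈ 1.5303

k* = 1.53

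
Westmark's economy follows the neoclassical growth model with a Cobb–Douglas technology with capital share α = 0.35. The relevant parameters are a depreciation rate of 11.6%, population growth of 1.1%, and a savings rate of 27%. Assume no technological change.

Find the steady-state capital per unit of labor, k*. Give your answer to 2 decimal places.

At the steady state, Δk = 0, so s·k^α = (n + δ)·k.
Dividing both sides by k: k^(1−α) = s / (n + δ).
k^0.65 = 0.27 / (0.011 + 0.116) = 0.27 / 0.127 = 2.1260
k* = 2.1260^(1/0.65) ≈ 3.1911

k* ≈ 3.19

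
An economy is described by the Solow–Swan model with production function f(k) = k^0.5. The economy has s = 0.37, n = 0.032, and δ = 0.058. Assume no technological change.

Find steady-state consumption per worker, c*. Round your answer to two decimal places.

c* = 2.59

In steady state, investment equals break-even investment: s·k^α = (n + δ)·k.
Rearranging, k^(1−α) = s / (n + δ).
k^0.5 = 0.37 / (0.032 + 0.058) = 0.37 / 0.090 = 4.1111
k* = 4.1111^(1/0.5) ≈ 16.9011
y* = (k*)^α = 16.9011^0.5 ≈ 4.1111
c* = (1 − s)·y* = (1 − 0.37) × 4.1111 ≈ 2.5900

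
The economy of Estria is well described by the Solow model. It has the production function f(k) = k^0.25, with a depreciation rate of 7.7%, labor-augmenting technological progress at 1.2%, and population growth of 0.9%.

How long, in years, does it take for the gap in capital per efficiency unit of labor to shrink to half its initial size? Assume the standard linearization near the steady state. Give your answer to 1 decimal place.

half-life ≈ 9.4 years

Near the steady state the convergence rate is λ = (1 − α)(n + g + δ).
λ = (1 − 0.25) × 0.098 = 0.75 × 0.098 = 0.0735
Half-life = ln 2 / λ = 0.6931 / 0.0735 ≈ 9.43 years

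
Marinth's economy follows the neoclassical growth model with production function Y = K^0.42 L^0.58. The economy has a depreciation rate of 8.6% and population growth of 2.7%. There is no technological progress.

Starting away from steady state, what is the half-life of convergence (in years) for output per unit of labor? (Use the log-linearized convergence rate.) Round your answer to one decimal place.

Near the steady state the convergence rate is λ = (1 − α)(n + δ).
λ = (1 − 0.42) × 0.113 = 0.58 × 0.113 = 0.06554
Half-life = ln 2 / λ = 0.6931 / 0.06554 ≈ 10.58 years

half-life ≈ 10.6 years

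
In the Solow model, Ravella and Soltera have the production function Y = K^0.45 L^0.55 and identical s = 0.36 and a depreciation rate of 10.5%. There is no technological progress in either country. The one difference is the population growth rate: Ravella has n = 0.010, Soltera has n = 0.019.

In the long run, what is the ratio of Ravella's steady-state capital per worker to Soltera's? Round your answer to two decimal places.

k*_R / k*_S ≈ 1.15

Steady-state k* = [s/(n + δ)]^(1/(1−α)), so the ratio is [ (s_R/(n + δ)_R) / (s_S/(n + δ)_S) ]^1.8182.
s_R/(n + δ)_R = 0.36/0.115 = 3.1304; s_S/(n + δ)_S = 0.36/0.124 = 2.9032.
Ratio = (3.1304/2.9032)^1.8182 = 1.0783^1.8182 ≈ 1.1469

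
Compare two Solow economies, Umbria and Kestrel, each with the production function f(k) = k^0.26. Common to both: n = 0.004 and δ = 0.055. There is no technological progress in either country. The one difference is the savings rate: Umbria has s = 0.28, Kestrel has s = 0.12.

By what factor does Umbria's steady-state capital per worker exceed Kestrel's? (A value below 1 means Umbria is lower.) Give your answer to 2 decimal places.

Steady-state k* = [s/(n + δ)]^(1/(1−α)), so the ratio is [ (s_U/(n + δ)_U) / (s_K/(n + δ)_K) ]^1.3514.
s_U/(n + δ)_U = 0.28/0.059 = 4.7458; s_K/(n + δ)_K = 0.12/0.059 = 2.0339.
Ratio = (4.7458/2.0339)^1.3514 = 2.3333^1.3514 ≈ 3.1425

ratio ≈ 3.14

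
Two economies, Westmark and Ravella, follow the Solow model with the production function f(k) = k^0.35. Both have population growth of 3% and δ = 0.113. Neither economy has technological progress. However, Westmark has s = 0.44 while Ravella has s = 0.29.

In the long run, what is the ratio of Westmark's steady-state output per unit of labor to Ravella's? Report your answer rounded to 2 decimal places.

ratio ≈ 1.25

Steady-state y* = [s/(n + δ)]^(α/(1−α)), so the ratio is [ (s_W/(n + δ)_W) / (s_R/(n + δ)_R) ]^0.5385.
s_W/(n + δ)_W = 0.44/0.143 = 3.0769; s_R/(n + δ)_R = 0.29/0.143 = 2.0280.
Ratio = (3.0769/2.0280)^0.5385 = 1.5172^0.5385 ≈ 1.2517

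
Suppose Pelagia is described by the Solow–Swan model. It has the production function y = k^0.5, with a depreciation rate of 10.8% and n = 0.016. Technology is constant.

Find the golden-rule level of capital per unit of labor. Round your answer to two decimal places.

k_gold ≈ 16.26

The golden rule sets f'(k) = n + δ, i.e. α·k^(α−1) = n + δ.
So k^(1−α) = α / (n + δ) = 0.5 / 0.124 = 4.0323.
k_gold = 4.0323^(1/0.5) ≈ 16.2594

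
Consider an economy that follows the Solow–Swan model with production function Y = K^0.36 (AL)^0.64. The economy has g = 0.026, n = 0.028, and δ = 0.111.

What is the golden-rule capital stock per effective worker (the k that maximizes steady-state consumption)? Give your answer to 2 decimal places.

k_gold ≈ 3.38

The golden rule sets f'(k) = n + g + δ, i.e. α·k^(α−1) = n + g + δ.
So k^(1−α) = α / (n + g + δ) = 0.36 / 0.165 = 2.1818.
k_gold = 2.1818^(1/0.64) ≈ 3.3838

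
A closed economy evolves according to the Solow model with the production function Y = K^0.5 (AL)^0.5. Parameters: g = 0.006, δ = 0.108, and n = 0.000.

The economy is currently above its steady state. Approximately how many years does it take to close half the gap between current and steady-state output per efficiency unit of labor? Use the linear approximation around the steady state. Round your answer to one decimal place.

Near the steady state the convergence rate is λ = (1 − α)(n + g + δ).
λ = (1 − 0.5) × 0.114 = 0.5 × 0.114 = 0.0570
Half-life = ln 2 / λ = 0.6931 / 0.0570 ≈ 12.16 years

half-life ≈ 12.2 years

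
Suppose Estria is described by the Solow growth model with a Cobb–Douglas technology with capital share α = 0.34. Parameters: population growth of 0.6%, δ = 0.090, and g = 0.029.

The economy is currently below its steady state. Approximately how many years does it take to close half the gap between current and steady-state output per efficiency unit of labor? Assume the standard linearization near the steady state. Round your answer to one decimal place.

about 8.4 years

Near the steady state the convergence rate is λ = (1 − α)(n + g + δ).
λ = (1 − 0.34) × 0.125 = 0.66 × 0.125 = 0.0825
Half-life = ln 2 / λ = 0.6931 / 0.0825 ≈ 8.40 years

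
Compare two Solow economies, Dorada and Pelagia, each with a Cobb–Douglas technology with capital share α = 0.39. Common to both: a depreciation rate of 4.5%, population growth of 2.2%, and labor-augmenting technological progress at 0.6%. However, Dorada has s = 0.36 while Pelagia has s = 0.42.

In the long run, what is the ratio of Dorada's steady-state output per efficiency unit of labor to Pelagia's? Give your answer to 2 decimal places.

ratio ≈ 0.91

Steady-state y* = [s/(n + g + δ)]^(α/(1−α)), so the ratio is [ (s_D/(n + g + δ)_D) / (s_P/(n + g + δ)_P) ]^0.6393.
s_D/(n + g + δ)_D = 0.36/0.073 = 4.9315; s_P/(n + g + δ)_P = 0.42/0.073 = 5.7534.
Ratio = (4.9315/5.7534)^0.6393 = 0.8571^0.6393 ≈ 0.9061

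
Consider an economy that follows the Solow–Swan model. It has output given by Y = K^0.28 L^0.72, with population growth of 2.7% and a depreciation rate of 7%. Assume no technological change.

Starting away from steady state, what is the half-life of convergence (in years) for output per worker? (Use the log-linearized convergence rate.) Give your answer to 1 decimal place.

t_½ ≈ 9.9 years

Near the steady state the convergence rate is λ = (1 − α)(n + δ).
λ = (1 − 0.28) × 0.097 = 0.72 × 0.097 = 0.06984
Half-life = ln 2 / λ = 0.6931 / 0.06984 ≈ 9.92 years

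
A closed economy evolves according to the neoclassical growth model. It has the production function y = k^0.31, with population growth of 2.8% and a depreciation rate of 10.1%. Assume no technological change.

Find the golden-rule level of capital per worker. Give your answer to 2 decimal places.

k_gold ≈ 3.56

The golden rule sets f'(k) = n + δ, i.e. α·k^(α−1) = n + δ.
So k^(1−α) = α / (n + δ) = 0.31 / 0.129 = 2.4031.
k_gold = 2.4031^(1/0.69) ≈ 3.5632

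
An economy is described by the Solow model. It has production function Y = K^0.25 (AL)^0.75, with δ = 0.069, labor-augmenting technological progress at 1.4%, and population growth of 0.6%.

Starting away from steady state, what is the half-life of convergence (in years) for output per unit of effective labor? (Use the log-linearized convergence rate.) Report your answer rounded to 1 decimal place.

Near the steady state the convergence rate is λ = (1 − α)(n + g + δ).
λ = (1 − 0.25) × 0.089 = 0.75 × 0.089 = 0.06675
Half-life = ln 2 / λ = 0.6931 / 0.06675 ≈ 10.38 years

half-life ≈ 10.4 years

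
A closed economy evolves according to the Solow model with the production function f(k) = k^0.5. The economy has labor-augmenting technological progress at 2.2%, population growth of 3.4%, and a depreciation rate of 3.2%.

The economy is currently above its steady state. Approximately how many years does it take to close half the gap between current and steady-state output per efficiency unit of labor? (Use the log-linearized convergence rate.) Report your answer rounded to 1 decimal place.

t_½ ≈ 15.8 years

Near the steady state the convergence rate is λ = (1 − α)(n + g + δ).
λ = (1 − 0.5) × 0.088 = 0.5 × 0.088 = 0.0440
Half-life = ln 2 / λ = 0.6931 / 0.0440 ≈ 15.75 years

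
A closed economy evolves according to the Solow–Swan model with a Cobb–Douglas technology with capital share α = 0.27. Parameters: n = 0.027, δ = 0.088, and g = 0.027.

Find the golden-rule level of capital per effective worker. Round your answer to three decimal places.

The golden rule sets f'(k) = n + g + δ, i.e. α·k^(α−1) = n + g + δ.
So k^(1−α) = α / (n + g + δ) = 0.27 / 0.142 = 1.9014.
k_gold = 1.9014^(1/0.73) ≈ 2.4115

k_gold ≈ 2.412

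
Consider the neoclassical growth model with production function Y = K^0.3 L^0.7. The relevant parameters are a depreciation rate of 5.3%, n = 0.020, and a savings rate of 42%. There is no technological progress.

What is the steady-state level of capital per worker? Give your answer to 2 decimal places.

k* ≈ 12.18

At the steady state, Δk = 0, so s·k^α = (n + δ)·k.
Dividing both sides by k: k^(1−α) = s / (n + δ).
k^0.7 = 0.42 / (0.020 + 0.053) = 0.42 / 0.073 = 5.7534
k* = 5.7534^(1/0.7) ≈ 12.1789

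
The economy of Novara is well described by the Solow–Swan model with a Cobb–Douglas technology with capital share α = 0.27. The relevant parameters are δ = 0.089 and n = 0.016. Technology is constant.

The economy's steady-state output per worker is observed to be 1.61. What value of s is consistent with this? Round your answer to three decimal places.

In steady state, investment equals break-even investment: s·k^α = (n + δ)·k.
Since y* = [s/(n + δ)]^(α/(1−α)), we have s/(n + δ) = (y*)^((1−α)/α) = 1.61^2.7037 = 3.6241.
Therefore s = 3.6241 × (n + δ) = 3.6241 × 0.105 = 0.3805.

s ≈ 0.381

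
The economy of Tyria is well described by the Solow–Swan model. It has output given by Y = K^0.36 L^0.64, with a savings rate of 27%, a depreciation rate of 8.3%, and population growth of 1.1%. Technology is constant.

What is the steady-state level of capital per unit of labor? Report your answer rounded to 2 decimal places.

Steady state requires s·f(k) = (n + δ)·k, i.e. s·k^α = (n + δ)·k.
Rearranging, k^(1−α) = s / (n + δ).
k^0.64 = 0.27 / (0.011 + 0.083) = 0.27 / 0.094 = 2.8723
k* = 2.8723^(1/0.64) ≈ 5.1998

k* ≈ 5.20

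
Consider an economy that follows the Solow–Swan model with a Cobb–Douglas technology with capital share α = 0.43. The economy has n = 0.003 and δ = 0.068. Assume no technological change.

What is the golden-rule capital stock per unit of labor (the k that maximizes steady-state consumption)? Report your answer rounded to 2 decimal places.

The golden rule sets f'(k) = n + δ, i.e. α·k^(α−1) = n + δ.
So k^(1−α) = α / (n + δ) = 0.43 / 0.071 = 6.0563.
k_gold = 6.0563^(1/0.57) ≈ 23.5664

k_gold ≈ 23.57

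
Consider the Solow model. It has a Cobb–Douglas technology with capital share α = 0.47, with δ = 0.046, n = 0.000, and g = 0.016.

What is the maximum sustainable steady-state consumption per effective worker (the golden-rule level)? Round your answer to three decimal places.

At the golden rule, f'(k) = n + g + δ, so α·k^(α−1) = n + g + δ and k_gold = (α/(n + g + δ))^(1/(1−α)).
k_gold = (0.47/0.062)^(1/0.53) = 7.5806^1.8868 ≈ 45.6904
c_gold = f(k_gold) − (n + g + δ)·k_gold = 6.0272 − 0.062×45.6904 ≈ 3.1944

c_gold ≈ 3.194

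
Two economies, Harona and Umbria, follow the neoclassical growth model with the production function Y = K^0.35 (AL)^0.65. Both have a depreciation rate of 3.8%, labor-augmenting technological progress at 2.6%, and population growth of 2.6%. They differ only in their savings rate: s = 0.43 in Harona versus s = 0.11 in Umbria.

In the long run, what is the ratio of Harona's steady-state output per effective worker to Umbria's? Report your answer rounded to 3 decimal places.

y*_H / y*_U ≈ 2.084

Steady-state y* = [s/(n + g + δ)]^(α/(1−α)), so the ratio is [ (s_H/(n + g + δ)_H) / (s_U/(n + g + δ)_U) ]^0.5385.
s_H/(n + g + δ)_H = 0.43/0.090 = 4.7778; s_U/(n + g + δ)_U = 0.11/0.090 = 1.2222.
Ratio = (4.7778/1.2222)^0.5385 = 3.9092^0.5385 ≈ 2.0837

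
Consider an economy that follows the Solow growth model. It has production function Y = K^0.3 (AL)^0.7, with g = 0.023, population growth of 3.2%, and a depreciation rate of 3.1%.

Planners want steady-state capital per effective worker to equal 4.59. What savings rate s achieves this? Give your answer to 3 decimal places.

Steady state requires s·f(k) = (n + g + δ)·k, i.e. s·k^α = (n + g + δ)·k.
So s / (n + g + δ) = (k*)^(1−α) = 4.59^0.7 = 2.9058.
Therefore s = 2.9058 × (n + g + δ) = 2.9058 × 0.086 = 0.2499.

s ≈ 0.250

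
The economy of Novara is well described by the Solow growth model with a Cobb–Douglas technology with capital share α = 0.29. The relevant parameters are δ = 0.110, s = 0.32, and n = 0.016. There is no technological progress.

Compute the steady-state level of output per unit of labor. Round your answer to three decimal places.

In steady state, investment equals break-even investment: s·k^α = (n + δ)·k.
Dividing both sides by k: k^(1−α) = s / (n + δ).
k^0.71 = 0.32 / (0.016 + 0.110) = 0.32 / 0.126 = 2.5397
k* = 2.5397^(1/0.71) ≈ 3.7163
y* = (k*)^α = 3.7163^0.29 ≈ 1.4633

y* = 1.463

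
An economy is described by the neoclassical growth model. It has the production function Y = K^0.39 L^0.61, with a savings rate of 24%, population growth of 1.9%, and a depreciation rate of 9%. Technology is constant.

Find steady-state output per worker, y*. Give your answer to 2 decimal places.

y* ≈ 1.66

At the steady state, Δk = 0, so s·k^α = (n + δ)·k.
Dividing both sides by k: k^(1−α) = s / (n + δ).
k^0.61 = 0.24 / (0.019 + 0.090) = 0.24 / 0.109 = 2.2018
k* = 2.2018^(1/0.61) ≈ 3.6470
y* = (k*)^α = 3.6470^0.39 ≈ 1.6564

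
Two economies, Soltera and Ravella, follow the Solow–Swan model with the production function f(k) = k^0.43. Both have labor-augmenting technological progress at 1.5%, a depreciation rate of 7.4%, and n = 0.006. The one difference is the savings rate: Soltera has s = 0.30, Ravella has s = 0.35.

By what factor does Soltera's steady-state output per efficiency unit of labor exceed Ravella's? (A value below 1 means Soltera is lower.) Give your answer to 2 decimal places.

ratio ≈ 0.89

Steady-state y* = [s/(n + g + δ)]^(α/(1−α)), so the ratio is [ (s_S/(n + g + δ)_S) / (s_R/(n + g + δ)_R) ]^0.7544.
s_S/(n + g + δ)_S = 0.30/0.095 = 3.1579; s_R/(n + g + δ)_R = 0.35/0.095 = 3.6842.
Ratio = (3.1579/3.6842)^0.7544 = 0.8571^0.7544 ≈ 0.8902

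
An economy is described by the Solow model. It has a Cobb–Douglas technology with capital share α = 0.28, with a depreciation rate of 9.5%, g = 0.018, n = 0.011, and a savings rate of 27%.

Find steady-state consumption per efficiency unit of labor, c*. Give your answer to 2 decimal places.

c* = 0.99

At the steady state, Δk = 0, so s·k^α = (n + g + δ)·k.
Rearranging, k^(1−α) = s / (n + g + δ).
k^0.72 = 0.27 / (0.011 + 0.018 + 0.095) = 0.27 / 0.124 = 2.1774
k* = 2.1774^(1/0.72) ≈ 2.9469
y* = (k*)^α = 2.9469^0.28 ≈ 1.3534
c* = (1 − s)·y* = (1 − 0.27) × 1.3534 ≈ 0.9880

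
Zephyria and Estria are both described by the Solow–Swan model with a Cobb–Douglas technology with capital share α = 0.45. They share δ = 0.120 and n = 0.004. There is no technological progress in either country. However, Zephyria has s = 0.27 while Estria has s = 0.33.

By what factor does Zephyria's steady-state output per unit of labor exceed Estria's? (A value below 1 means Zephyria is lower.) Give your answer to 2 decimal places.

Steady-state y* = [s/(n + δ)]^(α/(1−α)), so the ratio is [ (s_Z/(n + δ)_Z) / (s_E/(n + δ)_E) ]^0.8182.
s_Z/(n + δ)_Z = 0.27/0.124 = 2.1774; s_E/(n + δ)_E = 0.33/0.124 = 2.6613.
Ratio = (2.1774/2.6613)^0.8182 = 0.8182^0.8182 ≈ 0.8486

ratio ≈ 0.85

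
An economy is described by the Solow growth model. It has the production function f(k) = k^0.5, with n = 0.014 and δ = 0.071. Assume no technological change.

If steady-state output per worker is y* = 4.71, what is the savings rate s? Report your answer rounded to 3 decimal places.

s ≈ 0.400

In steady state, investment equals break-even investment: s·k^α = (n + δ)·k.
Since y* = [s/(n + δ)]^(α/(1−α)), we have s/(n + δ) = (y*)^((1−α)/α) = 4.71^1 = 4.7100.
Therefore s = 4.7100 × (n + δ) = 4.7100 × 0.085 = 0.4004.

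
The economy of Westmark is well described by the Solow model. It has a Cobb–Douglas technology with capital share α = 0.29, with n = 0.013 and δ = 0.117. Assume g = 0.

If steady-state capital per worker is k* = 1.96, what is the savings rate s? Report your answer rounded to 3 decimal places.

s ≈ 0.210

At the steady state, Δk = 0, so s·k^α = (n + δ)·k.
So s / (n + δ) = (k*)^(1−α) = 1.96^0.71 = 1.6125.
Therefore s = 1.6125 × (n + δ) = 1.6125 × 0.130 = 0.2096.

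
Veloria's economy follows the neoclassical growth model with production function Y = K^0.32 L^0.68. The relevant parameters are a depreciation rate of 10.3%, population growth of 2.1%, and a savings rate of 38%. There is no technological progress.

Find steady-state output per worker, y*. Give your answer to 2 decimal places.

y* ≈ 1.69

Steady state requires s·f(k) = (n + δ)·k, i.e. s·k^α = (n + δ)·k.
Rearranging, k^(1−α) = s / (n + δ).
k^0.68 = 0.38 / (0.021 + 0.103) = 0.38 / 0.124 = 3.0645
k* = 3.0645^(1/0.68) ≈ 5.1908
y* = (k*)^α = 5.1908^0.32 ≈ 1.6939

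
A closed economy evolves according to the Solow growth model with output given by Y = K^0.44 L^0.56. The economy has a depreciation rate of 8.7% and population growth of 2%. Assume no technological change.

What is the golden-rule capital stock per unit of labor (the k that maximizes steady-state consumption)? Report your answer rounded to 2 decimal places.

k_gold ≈ 12.49

The golden rule sets f'(k) = n + δ, i.e. α·k^(α−1) = n + δ.
So k^(1−α) = α / (n + δ) = 0.44 / 0.107 = 4.1121.
k_gold = 4.1121^(1/0.56) ≈ 12.4894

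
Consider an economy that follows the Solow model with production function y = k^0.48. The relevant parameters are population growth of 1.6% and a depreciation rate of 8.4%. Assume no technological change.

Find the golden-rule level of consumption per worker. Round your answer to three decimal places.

At the golden rule, f'(k) = n + δ, so α·k^(α−1) = n + δ and k_gold = (α/(n + δ))^(1/(1−α)).
k_gold = (0.48/0.100)^(1/0.52) = 4.8000^1.9231 ≈ 20.4218
c_gold = f(k_gold) − (n + δ)·k_gold = 4.2545 − 0.100×20.4218 ≈ 2.2123

c_gold ≈ 2.212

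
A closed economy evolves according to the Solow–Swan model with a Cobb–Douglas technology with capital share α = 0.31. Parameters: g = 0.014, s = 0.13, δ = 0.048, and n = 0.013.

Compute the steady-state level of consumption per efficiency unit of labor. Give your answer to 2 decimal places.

Steady state requires s·f(k) = (n + g + δ)·k, i.e. s·k^α = (n + g + δ)·k.
Rearranging, k^(1−α) = s / (n + g + δ).
k^0.69 = 0.13 / (0.013 + 0.014 + 0.048) = 0.13 / 0.075 = 1.7333
k* = 1.7333^(1/0.69) ≈ 2.2192
y* = (k*)^α = 2.2192^0.31 ≈ 1.2803
c* = (1 − s)·y* = (1 − 0.13) × 1.2803 ≈ 1.1139

c* ≈ 1.11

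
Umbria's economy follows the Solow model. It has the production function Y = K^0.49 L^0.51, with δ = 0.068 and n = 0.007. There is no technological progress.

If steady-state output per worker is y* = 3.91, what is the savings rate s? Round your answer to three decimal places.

Steady state requires s·f(k) = (n + δ)·k, i.e. s·k^α = (n + δ)·k.
Since y* = [s/(n + δ)]^(α/(1−α)), we have s/(n + δ) = (y*)^((1−α)/α) = 3.91^1.0408 = 4.1337.
Therefore s = 4.1337 × (n + δ) = 4.1337 × 0.075 = 0.3100.

s ≈ 0.310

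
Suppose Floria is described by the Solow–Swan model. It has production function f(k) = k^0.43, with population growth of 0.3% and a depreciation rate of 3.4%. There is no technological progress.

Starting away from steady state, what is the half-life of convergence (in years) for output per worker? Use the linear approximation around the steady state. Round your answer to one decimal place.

t_½ ≈ 32.9 years

Near the steady state the convergence rate is λ = (1 − α)(n + δ).
λ = (1 − 0.43) × 0.037 = 0.57 × 0.037 = 0.02109
Half-life = ln 2 / λ = 0.6931 / 0.02109 ≈ 32.86 years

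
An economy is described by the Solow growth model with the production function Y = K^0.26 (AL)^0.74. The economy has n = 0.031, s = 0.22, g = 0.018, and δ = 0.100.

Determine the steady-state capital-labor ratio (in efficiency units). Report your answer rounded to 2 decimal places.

k* ≈ 1.69

In steady state, investment equals break-even investment: s·k^α = (n + g + δ)·k.
Rearranging, k^(1−α) = s / (n + g + δ).
k^0.74 = 0.22 / (0.031 + 0.018 + 0.100) = 0.22 / 0.149 = 1.4765
k* = 1.4765^(1/0.74) ≈ 1.6931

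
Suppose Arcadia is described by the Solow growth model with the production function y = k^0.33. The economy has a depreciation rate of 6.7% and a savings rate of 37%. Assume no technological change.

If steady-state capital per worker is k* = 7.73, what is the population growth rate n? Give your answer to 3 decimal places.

At the steady state, Δk = 0, so s·k^α = (n + δ)·k.
So s / (n + δ) = (k*)^(1−α) = 7.73^0.67 = 3.9362.
Therefore n + δ = s / 3.9362 = 0.37 / 3.9362 = 0.0940, so n = 0.0940 − 0.067 = 0.0270.

n ≈ 0.027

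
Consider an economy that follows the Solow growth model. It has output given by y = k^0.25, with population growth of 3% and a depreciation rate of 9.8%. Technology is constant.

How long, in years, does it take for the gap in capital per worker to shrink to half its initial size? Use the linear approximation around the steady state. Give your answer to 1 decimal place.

Near the steady state the convergence rate is λ = (1 − α)(n + δ).
λ = (1 − 0.25) × 0.128 = 0.75 × 0.128 = 0.0960
Half-life = ln 2 / λ = 0.6931 / 0.0960 ≈ 7.22 years

about 7.2 years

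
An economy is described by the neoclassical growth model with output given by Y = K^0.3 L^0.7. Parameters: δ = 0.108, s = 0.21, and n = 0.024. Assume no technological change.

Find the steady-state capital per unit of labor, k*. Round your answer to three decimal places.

Steady state requires s·f(k) = (n + δ)·k, i.e. s·k^α = (n + δ)·k.
Rearranging, k^(1−α) = s / (n + δ).
k^0.7 = 0.21 / (0.024 + 0.108) = 0.21 / 0.132 = 1.5909
k* = 1.5909^(1/0.7) ≈ 1.9412

k* ≈ 1.941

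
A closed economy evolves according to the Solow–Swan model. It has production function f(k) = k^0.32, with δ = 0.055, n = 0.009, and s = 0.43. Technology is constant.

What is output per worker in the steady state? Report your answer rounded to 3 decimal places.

y* = 2.451

Steady state requires s·f(k) = (n + δ)·k, i.e. s·k^α = (n + δ)·k.
Dividing both sides by k: k^(1−α) = s / (n + δ).
k^0.68 = 0.43 / (0.009 + 0.055) = 0.43 / 0.064 = 6.7188
k* = 6.7188^(1/0.68) ≈ 16.4667
y* = (k*)^α = 16.4667^0.32 ≈ 2.4508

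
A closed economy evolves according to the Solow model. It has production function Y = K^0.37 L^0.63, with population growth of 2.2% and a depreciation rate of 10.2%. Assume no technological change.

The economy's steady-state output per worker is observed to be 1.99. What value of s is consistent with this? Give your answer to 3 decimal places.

s ≈ 0.400

Steady state requires s·f(k) = (n + δ)·k, i.e. s·k^α = (n + δ)·k.
Since y* = [s/(n + δ)]^(α/(1−α)), we have s/(n + δ) = (y*)^((1−α)/α) = 1.99^1.7027 = 3.2274.
Therefore s = 3.2274 × (n + δ) = 3.2274 × 0.124 = 0.4002.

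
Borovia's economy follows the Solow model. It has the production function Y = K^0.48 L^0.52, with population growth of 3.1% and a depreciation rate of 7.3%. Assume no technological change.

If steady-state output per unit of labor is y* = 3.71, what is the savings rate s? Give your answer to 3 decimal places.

s ≈ 0.430

At the steady state, Δk = 0, so s·k^α = (n + δ)·k.
Since y* = [s/(n + δ)]^(α/(1−α)), we have s/(n + δ) = (y*)^((1−α)/α) = 3.71^1.0833 = 4.1381.
Therefore s = 4.1381 × (n + δ) = 4.1381 × 0.104 = 0.4304.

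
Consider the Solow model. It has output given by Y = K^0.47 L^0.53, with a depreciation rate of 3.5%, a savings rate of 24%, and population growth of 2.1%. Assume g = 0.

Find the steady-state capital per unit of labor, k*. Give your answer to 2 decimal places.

At the steady state, Δk = 0, so s·k^α = (n + δ)·k.
Rearranging, k^(1−α) = s / (n + δ).
k^0.53 = 0.24 / (0.021 + 0.035) = 0.24 / 0.056 = 4.2857
k* = 4.2857^(1/0.53) ≈ 15.5774

k* = 15.58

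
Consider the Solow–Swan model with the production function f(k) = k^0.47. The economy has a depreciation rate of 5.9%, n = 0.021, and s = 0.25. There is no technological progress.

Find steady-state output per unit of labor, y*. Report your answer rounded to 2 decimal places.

Steady state requires s·f(k) = (n + δ)·k, i.e. s·k^α = (n + δ)·k.
Dividing both sides by k: k^(1−α) = s / (n + δ).
k^0.53 = 0.25 / (0.021 + 0.059) = 0.25 / 0.080 = 3.1250
k* = 3.1250^(1/0.53) ≈ 8.5838
y* = (k*)^α = 8.5838^0.47 ≈ 2.7468

y* ≈ 2.75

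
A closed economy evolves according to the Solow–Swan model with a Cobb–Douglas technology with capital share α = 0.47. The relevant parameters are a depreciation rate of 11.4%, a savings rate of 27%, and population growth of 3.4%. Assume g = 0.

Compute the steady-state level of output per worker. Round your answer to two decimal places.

y* ≈ 1.70

Steady state requires s·f(k) = (n + δ)·k, i.e. s·k^α = (n + δ)·k.
Dividing both sides by k: k^(1−α) = s / (n + δ).
k^0.53 = 0.27 / (0.034 + 0.114) = 0.27 / 0.148 = 1.8243
k* = 1.8243^(1/0.53) ≈ 3.1091
y* = (k*)^α = 3.1091^0.47 ≈ 1.7043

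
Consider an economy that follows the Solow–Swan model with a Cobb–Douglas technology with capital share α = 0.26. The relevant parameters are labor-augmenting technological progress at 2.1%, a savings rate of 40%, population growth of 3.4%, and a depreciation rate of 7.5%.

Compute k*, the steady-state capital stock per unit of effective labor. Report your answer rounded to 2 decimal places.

k* ≈ 4.57

In steady state, investment equals break-even investment: s·k^α = (n + g + δ)·k.
Dividing both sides by k: k^(1−α) = s / (n + g + δ).
k^0.74 = 0.40 / (0.034 + 0.021 + 0.075) = 0.40 / 0.130 = 3.0769
k* = 3.0769^(1/0.74) ≈ 4.5668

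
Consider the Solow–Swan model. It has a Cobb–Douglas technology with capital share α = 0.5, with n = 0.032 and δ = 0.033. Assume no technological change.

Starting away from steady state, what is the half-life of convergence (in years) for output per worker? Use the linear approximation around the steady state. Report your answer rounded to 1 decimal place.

half-life ≈ 21.3 years

Near the steady state the convergence rate is λ = (1 − α)(n + δ).
λ = (1 − 0.5) × 0.065 = 0.5 × 0.065 = 0.0325
Half-life = ln 2 / λ = 0.6931 / 0.0325 ≈ 21.33 years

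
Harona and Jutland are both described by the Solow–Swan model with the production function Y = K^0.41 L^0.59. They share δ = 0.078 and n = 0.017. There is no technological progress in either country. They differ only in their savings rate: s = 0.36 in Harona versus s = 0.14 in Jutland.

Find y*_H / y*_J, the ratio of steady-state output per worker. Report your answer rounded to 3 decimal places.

y*_H / y*_J ≈ 1.928

Steady-state y* = [s/(n + δ)]^(α/(1−α)), so the ratio is [ (s_H/(n + δ)_H) / (s_J/(n + δ)_J) ]^0.6949.
s_H/(n + δ)_H = 0.36/0.095 = 3.7895; s_J/(n + δ)_J = 0.14/0.095 = 1.4737.
Ratio = (3.7895/1.4737)^0.6949 = 2.5714^0.6949 ≈ 1.9276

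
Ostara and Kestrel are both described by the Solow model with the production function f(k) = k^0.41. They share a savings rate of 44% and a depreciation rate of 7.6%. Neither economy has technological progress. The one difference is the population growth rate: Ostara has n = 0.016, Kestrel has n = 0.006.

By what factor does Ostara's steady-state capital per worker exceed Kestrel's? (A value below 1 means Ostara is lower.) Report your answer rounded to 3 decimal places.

ratio ≈ 0.823

Steady-state k* = [s/(n + δ)]^(1/(1−α)), so the ratio is [ (s_O/(n + δ)_O) / (s_K/(n + δ)_K) ]^1.6949.
s_O/(n + δ)_O = 0.44/0.092 = 4.7826; s_K/(n + δ)_K = 0.44/0.082 = 5.3659.
Ratio = (4.7826/5.3659)^1.6949 = 0.8913^1.6949 ≈ 0.8228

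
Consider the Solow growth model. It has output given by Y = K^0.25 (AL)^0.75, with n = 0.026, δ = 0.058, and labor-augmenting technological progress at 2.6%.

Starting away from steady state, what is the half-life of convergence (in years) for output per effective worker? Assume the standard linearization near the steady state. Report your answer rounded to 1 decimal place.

Near the steady state the convergence rate is λ = (1 − α)(n + g + δ).
λ = (1 − 0.25) × 0.110 = 0.75 × 0.110 = 0.0825
Half-life = ln 2 / λ = 0.6931 / 0.0825 ≈ 8.40 years

t_½ ≈ 8.4 years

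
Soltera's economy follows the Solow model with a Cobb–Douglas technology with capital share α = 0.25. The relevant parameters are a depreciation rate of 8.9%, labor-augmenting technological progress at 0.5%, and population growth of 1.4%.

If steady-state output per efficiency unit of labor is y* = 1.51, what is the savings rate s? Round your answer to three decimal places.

s ≈ 0.372

At the steady state, Δk = 0, so s·k^α = (n + g + δ)·k.
Since y* = [s/(n + g + δ)]^(α/(1−α)), we have s/(n + g + δ) = (y*)^((1−α)/α) = 1.51^3 = 3.4430.
Therefore s = 3.4430 × (n + g + δ) = 3.4430 × 0.108 = 0.3718.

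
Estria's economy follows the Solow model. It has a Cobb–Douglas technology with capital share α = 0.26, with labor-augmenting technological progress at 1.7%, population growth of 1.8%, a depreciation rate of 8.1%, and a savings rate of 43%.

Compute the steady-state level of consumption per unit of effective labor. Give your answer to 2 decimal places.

c* ≈ 0.90

In steady state, investment equals break-even investment: s·k^α = (n + g + δ)·k.
Rearranging, k^(1−α) = s / (n + g + δ).
k^0.74 = 0.43 / (0.018 + 0.017 + 0.081) = 0.43 / 0.116 = 3.7069
k* = 3.7069^(1/0.74) ≈ 5.8740
y* = (k*)^α = 5.8740^0.26 ≈ 1.5846
c* = (1 − s)·y* = (1 − 0.43) × 1.5846 ≈ 0.9032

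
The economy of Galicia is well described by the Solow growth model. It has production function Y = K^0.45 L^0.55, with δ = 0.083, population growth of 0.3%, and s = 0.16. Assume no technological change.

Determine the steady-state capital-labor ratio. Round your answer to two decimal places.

k* = 3.09

At the steady state, Δk = 0, so s·k^α = (n + δ)·k.
Rearranging, k^(1−α) = s / (n + δ).
k^0.55 = 0.16 / (0.003 + 0.083) = 0.16 / 0.086 = 1.8605
k* = 1.8605^(1/0.55) ≈ 3.0920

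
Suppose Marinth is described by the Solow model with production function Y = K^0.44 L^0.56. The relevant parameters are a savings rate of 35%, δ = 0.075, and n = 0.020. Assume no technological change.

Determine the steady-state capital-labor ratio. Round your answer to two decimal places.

k* = 10.26

In steady state, investment equals break-even investment: s·k^α = (n + δ)·k.
Dividing both sides by k: k^(1−α) = s / (n + δ).
k^0.56 = 0.35 / (0.020 + 0.075) = 0.35 / 0.095 = 3.6842
k* = 3.6842^(1/0.56) ≈ 10.2642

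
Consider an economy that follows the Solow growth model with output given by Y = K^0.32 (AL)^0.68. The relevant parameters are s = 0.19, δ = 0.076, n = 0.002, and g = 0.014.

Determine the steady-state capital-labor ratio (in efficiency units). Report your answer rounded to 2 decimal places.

In steady state, investment equals break-even investment: s·k^α = (n + g + δ)·k.
Rearranging, k^(1−α) = s / (n + g + δ).
k^0.68 = 0.19 / (0.002 + 0.014 + 0.076) = 0.19 / 0.092 = 2.0652
k* = 2.0652^(1/0.68) ≈ 2.9052

k* ≈ 2.91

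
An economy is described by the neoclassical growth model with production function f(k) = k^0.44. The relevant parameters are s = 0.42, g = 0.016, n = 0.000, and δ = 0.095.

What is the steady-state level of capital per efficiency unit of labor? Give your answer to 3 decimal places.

k* ≈ 10.765

Steady state requires s·f(k) = (n + g + δ)·k, i.e. s·k^α = (n + g + δ)·k.
Dividing both sides by k: k^(1−α) = s / (n + g + δ).
k^0.56 = 0.42 / (0.000 + 0.016 + 0.095) = 0.42 / 0.111 = 3.7838
k* = 3.7838^(1/0.56) ≈ 10.7650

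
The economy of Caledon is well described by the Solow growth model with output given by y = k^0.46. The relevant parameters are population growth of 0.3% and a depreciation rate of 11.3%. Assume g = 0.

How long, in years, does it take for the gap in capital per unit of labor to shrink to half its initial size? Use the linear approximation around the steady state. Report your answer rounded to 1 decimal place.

Near the steady state the convergence rate is λ = (1 − α)(n + δ).
λ = (1 − 0.46) × 0.116 = 0.54 × 0.116 = 0.06264
Half-life = ln 2 / λ = 0.6931 / 0.06264 ≈ 11.06 years

t_½ ≈ 11.1 years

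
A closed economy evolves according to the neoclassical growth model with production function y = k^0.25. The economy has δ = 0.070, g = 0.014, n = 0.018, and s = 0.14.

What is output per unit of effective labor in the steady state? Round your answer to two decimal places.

y* = 1.11

In steady state, investment equals break-even investment: s·k^α = (n + g + δ)·k.
Dividing both sides by k: k^(1−α) = s / (n + g + δ).
k^0.75 = 0.14 / (0.018 + 0.014 + 0.070) = 0.14 / 0.102 = 1.3725
k* = 1.3725^(1/0.75) ≈ 1.5253
y* = (k*)^α = 1.5253^0.25 ≈ 1.1113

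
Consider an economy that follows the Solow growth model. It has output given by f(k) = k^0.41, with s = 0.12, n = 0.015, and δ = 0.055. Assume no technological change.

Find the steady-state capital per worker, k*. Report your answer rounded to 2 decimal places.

k* = 2.49

In steady state, investment equals break-even investment: s·k^α = (n + δ)·k.
Rearranging, k^(1−α) = s / (n + δ).
k^0.59 = 0.12 / (0.015 + 0.055) = 0.12 / 0.070 = 1.7143
k* = 1.7143^(1/0.59) ≈ 2.4932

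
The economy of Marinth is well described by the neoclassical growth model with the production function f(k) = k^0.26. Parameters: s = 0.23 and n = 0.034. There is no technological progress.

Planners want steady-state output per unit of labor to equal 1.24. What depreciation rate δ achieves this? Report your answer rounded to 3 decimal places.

δ ≈ 0.091

Steady state requires s·f(k) = (n + δ)·k, i.e. s·k^α = (n + δ)·k.
Since y* = [s/(n + δ)]^(α/(1−α)), we have s/(n + δ) = (y*)^((1−α)/α) = 1.24^2.8462 = 1.8446.
Therefore n + δ = s / 1.8446 = 0.23 / 1.8446 = 0.1247, so δ = 0.1247 − 0.034 = 0.0907.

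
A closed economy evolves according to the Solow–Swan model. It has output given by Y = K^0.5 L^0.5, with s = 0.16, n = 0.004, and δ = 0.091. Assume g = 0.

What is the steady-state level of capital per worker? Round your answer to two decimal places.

k* ≈ 2.84

Steady state requires s·f(k) = (n + δ)·k, i.e. s·k^α = (n + δ)·k.
Dividing both sides by k: k^(1−α) = s / (n + δ).
k^0.5 = 0.16 / (0.004 + 0.091) = 0.16 / 0.095 = 1.6842
k* = 1.6842^(1/0.5) ≈ 2.8365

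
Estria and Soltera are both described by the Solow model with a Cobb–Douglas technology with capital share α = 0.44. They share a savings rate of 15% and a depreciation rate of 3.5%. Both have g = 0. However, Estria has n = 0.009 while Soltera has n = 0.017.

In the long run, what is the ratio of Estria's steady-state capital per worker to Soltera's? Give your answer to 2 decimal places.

Steady-state k* = [s/(n + δ)]^(1/(1−α)), so the ratio is [ (s_E/(n + δ)_E) / (s_S/(n + δ)_S) ]^1.7857.
s_E/(n + δ)_E = 0.15/0.044 = 3.4091; s_S/(n + δ)_S = 0.15/0.052 = 2.8846.
Ratio = (3.4091/2.8846)^1.7857 = 1.1818^1.7857 ≈ 1.3475

k*_E / k*_S ≈ 1.35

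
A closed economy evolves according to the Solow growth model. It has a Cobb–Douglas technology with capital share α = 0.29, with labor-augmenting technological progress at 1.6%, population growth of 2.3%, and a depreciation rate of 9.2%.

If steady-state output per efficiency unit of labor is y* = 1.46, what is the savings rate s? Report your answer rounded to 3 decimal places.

s ≈ 0.331

In steady state, investment equals break-even investment: s·k^α = (n + g + δ)·k.
Since y* = [s/(n + g + δ)]^(α/(1−α)), we have s/(n + g + δ) = (y*)^((1−α)/α) = 1.46^2.4483 = 2.5257.
Therefore s = 2.5257 × (n + g + δ) = 2.5257 × 0.131 = 0.3309.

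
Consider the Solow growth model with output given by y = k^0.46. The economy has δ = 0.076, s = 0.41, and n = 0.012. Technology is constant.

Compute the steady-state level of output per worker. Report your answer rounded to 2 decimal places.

Steady state requires s·f(k) = (n + δ)·k, i.e. s·k^α = (n + δ)·k.
Dividing both sides by k: k^(1−α) = s / (n + δ).
k^0.54 = 0.41 / (0.012 + 0.076) = 0.41 / 0.088 = 4.6591
k* = 4.6591^(1/0.54) ≈ 17.2821
y* = (k*)^α = 17.2821^0.46 ≈ 3.7093

y* = 3.71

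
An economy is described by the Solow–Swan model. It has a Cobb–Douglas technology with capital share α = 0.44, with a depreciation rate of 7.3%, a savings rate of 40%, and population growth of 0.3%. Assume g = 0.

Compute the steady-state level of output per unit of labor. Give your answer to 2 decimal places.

In steady state, investment equals break-even investment: s·k^α = (n + δ)·k.
Dividing both sides by k: k^(1−α) = s / (n + δ).
k^0.56 = 0.40 / (0.003 + 0.073) = 0.40 / 0.076 = 5.2632
k* = 5.2632^(1/0.56) ≈ 19.4065
y* = (k*)^α = 19.4065^0.44 ≈ 3.6872

y* ≈ 3.69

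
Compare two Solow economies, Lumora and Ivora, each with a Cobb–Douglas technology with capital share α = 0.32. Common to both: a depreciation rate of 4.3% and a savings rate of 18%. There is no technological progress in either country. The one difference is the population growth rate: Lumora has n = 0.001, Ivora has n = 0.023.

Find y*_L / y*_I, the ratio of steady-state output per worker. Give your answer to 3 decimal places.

ratio ≈ 1.210

Steady-state y* = [s/(n + δ)]^(α/(1−α)), so the ratio is [ (s_L/(n + δ)_L) / (s_I/(n + δ)_I) ]^0.4706.
s_L/(n + δ)_L = 0.18/0.044 = 4.0909; s_I/(n + δ)_I = 0.18/0.066 = 2.7273.
Ratio = (4.0909/2.7273)^0.4706 = 1.5000^0.4706 ≈ 1.2102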